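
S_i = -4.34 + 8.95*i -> [-4.34, 4.61, 13.56, 22.51, 31.46]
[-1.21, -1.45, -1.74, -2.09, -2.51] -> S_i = -1.21*1.20^i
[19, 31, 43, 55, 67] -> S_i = 19 + 12*i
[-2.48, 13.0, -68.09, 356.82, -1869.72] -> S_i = -2.48*(-5.24)^i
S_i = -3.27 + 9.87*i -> [-3.27, 6.6, 16.47, 26.34, 36.21]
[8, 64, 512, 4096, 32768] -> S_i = 8*8^i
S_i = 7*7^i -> [7, 49, 343, 2401, 16807]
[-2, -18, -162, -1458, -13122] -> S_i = -2*9^i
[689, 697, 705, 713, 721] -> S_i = 689 + 8*i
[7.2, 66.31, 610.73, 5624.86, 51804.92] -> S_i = 7.20*9.21^i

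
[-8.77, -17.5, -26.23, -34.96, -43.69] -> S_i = -8.77 + -8.73*i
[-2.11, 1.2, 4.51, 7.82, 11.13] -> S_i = -2.11 + 3.31*i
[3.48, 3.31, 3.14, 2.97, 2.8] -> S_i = 3.48 + -0.17*i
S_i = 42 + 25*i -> [42, 67, 92, 117, 142]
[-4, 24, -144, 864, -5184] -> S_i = -4*-6^i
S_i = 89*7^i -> [89, 623, 4361, 30527, 213689]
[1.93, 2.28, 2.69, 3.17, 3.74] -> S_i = 1.93*1.18^i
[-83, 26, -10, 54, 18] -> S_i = Random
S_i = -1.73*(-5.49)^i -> [-1.73, 9.5, -52.14, 286.26, -1571.58]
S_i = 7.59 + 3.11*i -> [7.59, 10.7, 13.81, 16.92, 20.03]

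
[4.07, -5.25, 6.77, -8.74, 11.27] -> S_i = 4.07*(-1.29)^i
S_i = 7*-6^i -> [7, -42, 252, -1512, 9072]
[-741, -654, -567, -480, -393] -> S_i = -741 + 87*i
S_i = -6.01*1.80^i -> [-6.01, -10.82, -19.47, -35.05, -63.09]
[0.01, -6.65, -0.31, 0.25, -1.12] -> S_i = Random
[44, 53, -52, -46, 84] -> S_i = Random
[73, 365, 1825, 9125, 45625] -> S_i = 73*5^i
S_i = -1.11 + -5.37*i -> [-1.11, -6.48, -11.85, -17.22, -22.59]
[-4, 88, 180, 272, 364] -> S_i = -4 + 92*i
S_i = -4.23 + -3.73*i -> [-4.23, -7.96, -11.69, -15.42, -19.15]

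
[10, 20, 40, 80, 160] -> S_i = 10*2^i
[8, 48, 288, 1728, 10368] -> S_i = 8*6^i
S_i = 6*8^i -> [6, 48, 384, 3072, 24576]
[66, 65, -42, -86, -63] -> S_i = Random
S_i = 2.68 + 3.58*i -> [2.68, 6.26, 9.84, 13.42, 17.0]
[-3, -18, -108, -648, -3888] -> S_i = -3*6^i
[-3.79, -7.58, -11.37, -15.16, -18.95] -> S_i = -3.79 + -3.79*i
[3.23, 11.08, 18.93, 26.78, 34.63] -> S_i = 3.23 + 7.85*i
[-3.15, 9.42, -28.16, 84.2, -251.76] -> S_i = -3.15*(-2.99)^i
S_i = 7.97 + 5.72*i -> [7.97, 13.69, 19.41, 25.13, 30.85]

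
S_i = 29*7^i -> [29, 203, 1421, 9947, 69629]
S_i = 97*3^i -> [97, 291, 873, 2619, 7857]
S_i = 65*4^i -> [65, 260, 1040, 4160, 16640]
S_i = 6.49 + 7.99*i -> [6.49, 14.48, 22.47, 30.46, 38.45]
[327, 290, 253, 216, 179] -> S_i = 327 + -37*i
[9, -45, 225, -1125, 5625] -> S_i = 9*-5^i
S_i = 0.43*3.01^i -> [0.43, 1.29, 3.9, 11.73, 35.3]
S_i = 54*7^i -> [54, 378, 2646, 18522, 129654]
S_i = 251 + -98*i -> [251, 153, 55, -43, -141]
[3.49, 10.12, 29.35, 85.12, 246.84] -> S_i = 3.49*2.90^i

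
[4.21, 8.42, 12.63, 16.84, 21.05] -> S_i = 4.21 + 4.21*i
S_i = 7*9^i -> [7, 63, 567, 5103, 45927]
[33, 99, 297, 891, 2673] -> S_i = 33*3^i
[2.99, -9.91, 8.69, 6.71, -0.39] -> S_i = Random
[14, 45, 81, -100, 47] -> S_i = Random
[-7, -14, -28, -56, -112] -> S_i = -7*2^i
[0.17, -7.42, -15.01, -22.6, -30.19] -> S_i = 0.17 + -7.59*i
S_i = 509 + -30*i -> [509, 479, 449, 419, 389]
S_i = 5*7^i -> [5, 35, 245, 1715, 12005]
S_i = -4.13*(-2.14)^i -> [-4.13, 8.84, -18.91, 40.48, -86.62]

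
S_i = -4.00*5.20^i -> [-4.0, -20.8, -108.16, -562.43, -2924.65]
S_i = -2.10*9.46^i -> [-2.1, -19.87, -187.93, -1777.84, -16818.37]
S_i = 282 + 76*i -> [282, 358, 434, 510, 586]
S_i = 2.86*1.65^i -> [2.86, 4.72, 7.79, 12.85, 21.2]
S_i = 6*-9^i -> [6, -54, 486, -4374, 39366]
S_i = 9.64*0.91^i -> [9.64, 8.77, 7.98, 7.26, 6.61]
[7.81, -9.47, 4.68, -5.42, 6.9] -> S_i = Random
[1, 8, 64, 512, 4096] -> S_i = 1*8^i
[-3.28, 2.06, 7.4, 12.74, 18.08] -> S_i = -3.28 + 5.34*i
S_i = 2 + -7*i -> [2, -5, -12, -19, -26]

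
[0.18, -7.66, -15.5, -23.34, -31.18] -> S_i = 0.18 + -7.84*i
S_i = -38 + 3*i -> [-38, -35, -32, -29, -26]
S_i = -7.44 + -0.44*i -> [-7.44, -7.88, -8.32, -8.76, -9.2]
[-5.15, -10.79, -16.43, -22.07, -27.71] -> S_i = -5.15 + -5.64*i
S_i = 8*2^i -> [8, 16, 32, 64, 128]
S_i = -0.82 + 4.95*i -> [-0.82, 4.13, 9.08, 14.03, 18.98]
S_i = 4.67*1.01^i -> [4.67, 4.72, 4.76, 4.81, 4.86]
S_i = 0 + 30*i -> [0, 30, 60, 90, 120]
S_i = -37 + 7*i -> [-37, -30, -23, -16, -9]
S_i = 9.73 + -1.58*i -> [9.73, 8.15, 6.57, 4.99, 3.41]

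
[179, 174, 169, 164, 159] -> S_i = 179 + -5*i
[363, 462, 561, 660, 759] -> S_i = 363 + 99*i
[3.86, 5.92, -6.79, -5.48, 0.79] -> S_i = Random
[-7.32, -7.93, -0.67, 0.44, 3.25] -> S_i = Random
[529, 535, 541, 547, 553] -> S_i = 529 + 6*i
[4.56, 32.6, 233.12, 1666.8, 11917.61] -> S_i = 4.56*7.15^i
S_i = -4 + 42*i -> [-4, 38, 80, 122, 164]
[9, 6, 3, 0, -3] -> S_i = 9 + -3*i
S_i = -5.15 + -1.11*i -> [-5.15, -6.26, -7.37, -8.48, -9.59]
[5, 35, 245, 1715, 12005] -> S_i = 5*7^i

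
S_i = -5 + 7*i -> [-5, 2, 9, 16, 23]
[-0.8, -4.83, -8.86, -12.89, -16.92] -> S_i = -0.80 + -4.03*i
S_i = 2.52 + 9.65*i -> [2.52, 12.17, 21.82, 31.47, 41.12]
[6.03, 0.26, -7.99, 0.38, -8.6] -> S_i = Random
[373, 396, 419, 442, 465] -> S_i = 373 + 23*i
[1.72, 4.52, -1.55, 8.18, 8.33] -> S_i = Random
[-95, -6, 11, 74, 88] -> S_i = Random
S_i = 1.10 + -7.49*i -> [1.1, -6.39, -13.88, -21.37, -28.86]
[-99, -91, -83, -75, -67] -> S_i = -99 + 8*i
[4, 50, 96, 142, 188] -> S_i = 4 + 46*i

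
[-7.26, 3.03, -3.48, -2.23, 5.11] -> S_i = Random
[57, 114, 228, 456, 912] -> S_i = 57*2^i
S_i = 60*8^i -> [60, 480, 3840, 30720, 245760]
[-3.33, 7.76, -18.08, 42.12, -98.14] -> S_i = -3.33*(-2.33)^i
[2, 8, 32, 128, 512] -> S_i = 2*4^i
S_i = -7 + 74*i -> [-7, 67, 141, 215, 289]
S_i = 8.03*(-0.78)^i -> [8.03, -6.26, 4.89, -3.81, 2.97]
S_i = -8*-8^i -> [-8, 64, -512, 4096, -32768]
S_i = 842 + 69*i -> [842, 911, 980, 1049, 1118]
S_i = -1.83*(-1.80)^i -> [-1.83, 3.29, -5.93, 10.67, -19.21]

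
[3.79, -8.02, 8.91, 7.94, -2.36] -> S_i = Random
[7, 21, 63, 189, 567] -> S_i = 7*3^i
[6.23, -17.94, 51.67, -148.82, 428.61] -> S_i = 6.23*(-2.88)^i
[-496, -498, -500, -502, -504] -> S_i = -496 + -2*i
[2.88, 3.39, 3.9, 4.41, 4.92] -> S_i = 2.88 + 0.51*i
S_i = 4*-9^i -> [4, -36, 324, -2916, 26244]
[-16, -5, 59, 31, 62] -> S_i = Random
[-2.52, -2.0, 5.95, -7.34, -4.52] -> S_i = Random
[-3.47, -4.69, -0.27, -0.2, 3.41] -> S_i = Random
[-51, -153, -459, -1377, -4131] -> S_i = -51*3^i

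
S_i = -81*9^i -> [-81, -729, -6561, -59049, -531441]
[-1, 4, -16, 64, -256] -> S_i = -1*-4^i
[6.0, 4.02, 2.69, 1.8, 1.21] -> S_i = 6.00*0.67^i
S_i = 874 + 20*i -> [874, 894, 914, 934, 954]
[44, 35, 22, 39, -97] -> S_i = Random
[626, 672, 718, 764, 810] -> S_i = 626 + 46*i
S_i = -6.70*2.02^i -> [-6.7, -13.53, -27.34, -55.22, -111.55]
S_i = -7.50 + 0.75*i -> [-7.5, -6.75, -6.0, -5.25, -4.5]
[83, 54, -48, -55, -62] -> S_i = Random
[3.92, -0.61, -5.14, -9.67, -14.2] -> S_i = 3.92 + -4.53*i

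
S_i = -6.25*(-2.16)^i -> [-6.25, 13.5, -29.16, 62.99, -136.05]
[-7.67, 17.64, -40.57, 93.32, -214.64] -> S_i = -7.67*(-2.30)^i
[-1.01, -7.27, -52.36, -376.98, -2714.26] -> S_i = -1.01*7.20^i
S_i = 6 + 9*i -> [6, 15, 24, 33, 42]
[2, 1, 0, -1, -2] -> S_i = 2 + -1*i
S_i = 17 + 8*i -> [17, 25, 33, 41, 49]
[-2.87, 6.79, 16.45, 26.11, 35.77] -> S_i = -2.87 + 9.66*i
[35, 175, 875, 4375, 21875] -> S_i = 35*5^i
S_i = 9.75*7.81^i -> [9.75, 76.15, 594.71, 4644.7, 36275.11]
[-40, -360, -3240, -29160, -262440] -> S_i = -40*9^i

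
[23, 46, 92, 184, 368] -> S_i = 23*2^i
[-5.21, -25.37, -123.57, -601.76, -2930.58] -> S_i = -5.21*4.87^i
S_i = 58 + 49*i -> [58, 107, 156, 205, 254]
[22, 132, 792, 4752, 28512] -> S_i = 22*6^i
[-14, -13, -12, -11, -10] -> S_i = -14 + 1*i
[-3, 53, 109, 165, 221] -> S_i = -3 + 56*i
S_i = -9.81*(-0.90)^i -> [-9.81, 8.83, -7.95, 7.15, -6.44]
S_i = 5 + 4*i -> [5, 9, 13, 17, 21]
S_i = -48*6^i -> [-48, -288, -1728, -10368, -62208]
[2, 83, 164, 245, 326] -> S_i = 2 + 81*i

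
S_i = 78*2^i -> [78, 156, 312, 624, 1248]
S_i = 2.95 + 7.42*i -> [2.95, 10.37, 17.79, 25.21, 32.63]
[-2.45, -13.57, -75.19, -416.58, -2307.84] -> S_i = -2.45*5.54^i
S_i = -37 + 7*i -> [-37, -30, -23, -16, -9]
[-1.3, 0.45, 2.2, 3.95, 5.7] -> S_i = -1.30 + 1.75*i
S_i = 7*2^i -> [7, 14, 28, 56, 112]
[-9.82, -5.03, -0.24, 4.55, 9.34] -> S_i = -9.82 + 4.79*i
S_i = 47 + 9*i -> [47, 56, 65, 74, 83]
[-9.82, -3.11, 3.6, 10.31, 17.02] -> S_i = -9.82 + 6.71*i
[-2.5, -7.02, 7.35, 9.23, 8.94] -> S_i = Random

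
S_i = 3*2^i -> [3, 6, 12, 24, 48]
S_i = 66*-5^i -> [66, -330, 1650, -8250, 41250]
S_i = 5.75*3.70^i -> [5.75, 21.28, 78.72, 291.25, 1077.64]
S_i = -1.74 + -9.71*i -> [-1.74, -11.45, -21.16, -30.87, -40.58]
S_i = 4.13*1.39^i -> [4.13, 5.74, 7.98, 11.09, 15.42]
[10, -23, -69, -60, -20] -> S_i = Random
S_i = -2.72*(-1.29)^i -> [-2.72, 3.51, -4.53, 5.84, -7.53]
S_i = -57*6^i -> [-57, -342, -2052, -12312, -73872]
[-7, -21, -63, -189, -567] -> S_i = -7*3^i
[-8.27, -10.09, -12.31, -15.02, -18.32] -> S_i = -8.27*1.22^i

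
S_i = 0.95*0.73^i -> [0.95, 0.69, 0.51, 0.37, 0.27]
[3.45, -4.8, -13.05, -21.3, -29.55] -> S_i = 3.45 + -8.25*i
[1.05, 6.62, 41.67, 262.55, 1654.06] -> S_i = 1.05*6.30^i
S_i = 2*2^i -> [2, 4, 8, 16, 32]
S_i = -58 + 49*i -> [-58, -9, 40, 89, 138]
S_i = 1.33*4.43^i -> [1.33, 5.89, 26.1, 115.63, 512.23]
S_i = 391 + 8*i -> [391, 399, 407, 415, 423]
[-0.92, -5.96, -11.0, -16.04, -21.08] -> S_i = -0.92 + -5.04*i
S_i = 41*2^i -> [41, 82, 164, 328, 656]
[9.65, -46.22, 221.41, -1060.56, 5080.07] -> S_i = 9.65*(-4.79)^i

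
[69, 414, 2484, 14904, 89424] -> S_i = 69*6^i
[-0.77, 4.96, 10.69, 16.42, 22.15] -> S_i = -0.77 + 5.73*i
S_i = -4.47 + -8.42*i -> [-4.47, -12.89, -21.31, -29.73, -38.15]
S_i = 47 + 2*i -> [47, 49, 51, 53, 55]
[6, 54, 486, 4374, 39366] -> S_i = 6*9^i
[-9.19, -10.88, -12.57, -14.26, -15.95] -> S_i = -9.19 + -1.69*i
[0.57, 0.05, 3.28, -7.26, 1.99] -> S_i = Random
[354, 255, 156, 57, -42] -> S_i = 354 + -99*i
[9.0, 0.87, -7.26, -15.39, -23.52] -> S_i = 9.00 + -8.13*i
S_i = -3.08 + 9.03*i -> [-3.08, 5.95, 14.98, 24.01, 33.04]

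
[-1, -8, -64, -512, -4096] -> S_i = -1*8^i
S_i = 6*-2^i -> [6, -12, 24, -48, 96]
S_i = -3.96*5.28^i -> [-3.96, -20.91, -110.4, -582.9, -3077.73]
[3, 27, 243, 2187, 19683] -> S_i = 3*9^i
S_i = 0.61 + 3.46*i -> [0.61, 4.07, 7.53, 10.99, 14.45]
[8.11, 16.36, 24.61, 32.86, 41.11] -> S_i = 8.11 + 8.25*i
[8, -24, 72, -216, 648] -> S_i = 8*-3^i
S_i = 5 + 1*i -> [5, 6, 7, 8, 9]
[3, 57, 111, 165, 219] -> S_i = 3 + 54*i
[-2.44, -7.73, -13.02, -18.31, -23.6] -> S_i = -2.44 + -5.29*i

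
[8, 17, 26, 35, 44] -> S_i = 8 + 9*i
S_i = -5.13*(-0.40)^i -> [-5.13, 2.05, -0.82, 0.33, -0.13]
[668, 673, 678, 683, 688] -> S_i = 668 + 5*i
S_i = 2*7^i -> [2, 14, 98, 686, 4802]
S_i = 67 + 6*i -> [67, 73, 79, 85, 91]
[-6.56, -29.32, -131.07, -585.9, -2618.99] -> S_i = -6.56*4.47^i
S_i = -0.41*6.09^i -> [-0.41, -2.5, -15.21, -92.61, -563.97]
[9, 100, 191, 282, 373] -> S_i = 9 + 91*i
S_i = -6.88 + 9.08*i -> [-6.88, 2.2, 11.28, 20.36, 29.44]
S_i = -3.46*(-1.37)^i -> [-3.46, 4.74, -6.49, 8.9, -12.19]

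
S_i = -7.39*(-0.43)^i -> [-7.39, 3.18, -1.37, 0.59, -0.25]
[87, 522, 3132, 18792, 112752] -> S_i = 87*6^i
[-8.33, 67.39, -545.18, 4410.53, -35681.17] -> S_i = -8.33*(-8.09)^i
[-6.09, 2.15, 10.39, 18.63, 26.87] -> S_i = -6.09 + 8.24*i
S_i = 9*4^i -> [9, 36, 144, 576, 2304]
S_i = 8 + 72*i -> [8, 80, 152, 224, 296]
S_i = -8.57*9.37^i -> [-8.57, -80.3, -752.42, -7050.17, -66060.09]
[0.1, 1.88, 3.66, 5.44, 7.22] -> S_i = 0.10 + 1.78*i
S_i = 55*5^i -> [55, 275, 1375, 6875, 34375]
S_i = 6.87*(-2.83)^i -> [6.87, -19.44, 55.02, -155.71, 440.66]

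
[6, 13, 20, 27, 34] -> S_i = 6 + 7*i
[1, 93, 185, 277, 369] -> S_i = 1 + 92*i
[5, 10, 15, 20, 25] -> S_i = 5 + 5*i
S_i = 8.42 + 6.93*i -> [8.42, 15.35, 22.28, 29.21, 36.14]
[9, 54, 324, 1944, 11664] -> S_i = 9*6^i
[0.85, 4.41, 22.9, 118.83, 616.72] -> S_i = 0.85*5.19^i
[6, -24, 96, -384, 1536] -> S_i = 6*-4^i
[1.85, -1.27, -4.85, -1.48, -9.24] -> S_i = Random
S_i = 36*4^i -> [36, 144, 576, 2304, 9216]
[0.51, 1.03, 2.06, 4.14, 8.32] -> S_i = 0.51*2.01^i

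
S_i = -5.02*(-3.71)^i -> [-5.02, 18.62, -69.1, 256.35, -951.04]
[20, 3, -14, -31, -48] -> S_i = 20 + -17*i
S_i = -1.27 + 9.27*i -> [-1.27, 8.0, 17.27, 26.54, 35.81]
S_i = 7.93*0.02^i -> [7.93, 0.16, 0.0, 0.0, 0.0]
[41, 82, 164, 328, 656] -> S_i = 41*2^i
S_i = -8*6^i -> [-8, -48, -288, -1728, -10368]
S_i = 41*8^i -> [41, 328, 2624, 20992, 167936]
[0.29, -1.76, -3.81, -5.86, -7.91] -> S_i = 0.29 + -2.05*i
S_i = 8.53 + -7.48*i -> [8.53, 1.05, -6.43, -13.91, -21.39]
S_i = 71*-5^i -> [71, -355, 1775, -8875, 44375]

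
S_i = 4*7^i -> [4, 28, 196, 1372, 9604]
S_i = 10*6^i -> [10, 60, 360, 2160, 12960]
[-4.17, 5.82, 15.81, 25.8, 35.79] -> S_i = -4.17 + 9.99*i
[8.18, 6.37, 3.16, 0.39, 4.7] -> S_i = Random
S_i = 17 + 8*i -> [17, 25, 33, 41, 49]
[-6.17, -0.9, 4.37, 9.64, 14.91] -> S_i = -6.17 + 5.27*i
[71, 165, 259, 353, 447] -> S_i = 71 + 94*i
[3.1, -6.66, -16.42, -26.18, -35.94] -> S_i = 3.10 + -9.76*i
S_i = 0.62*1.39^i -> [0.62, 0.86, 1.2, 1.67, 2.31]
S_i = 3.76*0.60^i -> [3.76, 2.26, 1.35, 0.81, 0.49]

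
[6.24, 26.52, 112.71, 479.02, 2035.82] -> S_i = 6.24*4.25^i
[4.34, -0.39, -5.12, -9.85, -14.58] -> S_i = 4.34 + -4.73*i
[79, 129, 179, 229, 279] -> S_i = 79 + 50*i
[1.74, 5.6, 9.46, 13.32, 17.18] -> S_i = 1.74 + 3.86*i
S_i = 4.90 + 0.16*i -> [4.9, 5.06, 5.22, 5.38, 5.54]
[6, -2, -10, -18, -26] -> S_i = 6 + -8*i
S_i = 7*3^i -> [7, 21, 63, 189, 567]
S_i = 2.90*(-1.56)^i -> [2.9, -4.52, 7.06, -11.01, 17.17]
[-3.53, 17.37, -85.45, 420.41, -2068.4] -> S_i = -3.53*(-4.92)^i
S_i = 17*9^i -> [17, 153, 1377, 12393, 111537]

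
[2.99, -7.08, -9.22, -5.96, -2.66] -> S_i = Random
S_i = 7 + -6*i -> [7, 1, -5, -11, -17]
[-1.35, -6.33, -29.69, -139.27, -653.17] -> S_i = -1.35*4.69^i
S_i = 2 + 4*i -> [2, 6, 10, 14, 18]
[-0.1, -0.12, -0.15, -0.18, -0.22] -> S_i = -0.10*1.22^i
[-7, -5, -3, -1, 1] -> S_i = -7 + 2*i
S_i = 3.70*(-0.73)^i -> [3.7, -2.7, 1.97, -1.44, 1.05]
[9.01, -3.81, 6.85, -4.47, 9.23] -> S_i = Random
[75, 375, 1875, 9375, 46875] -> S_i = 75*5^i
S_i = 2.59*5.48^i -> [2.59, 14.19, 77.78, 426.23, 2335.73]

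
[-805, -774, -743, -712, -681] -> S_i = -805 + 31*i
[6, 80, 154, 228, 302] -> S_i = 6 + 74*i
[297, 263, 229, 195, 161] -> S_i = 297 + -34*i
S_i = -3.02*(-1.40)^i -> [-3.02, 4.23, -5.92, 8.29, -11.6]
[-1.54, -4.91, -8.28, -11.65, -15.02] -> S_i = -1.54 + -3.37*i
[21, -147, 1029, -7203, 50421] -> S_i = 21*-7^i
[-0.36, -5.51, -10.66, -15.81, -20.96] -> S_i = -0.36 + -5.15*i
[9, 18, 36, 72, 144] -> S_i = 9*2^i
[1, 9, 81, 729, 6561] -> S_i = 1*9^i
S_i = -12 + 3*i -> [-12, -9, -6, -3, 0]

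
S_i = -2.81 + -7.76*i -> [-2.81, -10.57, -18.33, -26.09, -33.85]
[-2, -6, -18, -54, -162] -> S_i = -2*3^i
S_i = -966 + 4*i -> [-966, -962, -958, -954, -950]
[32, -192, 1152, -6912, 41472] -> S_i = 32*-6^i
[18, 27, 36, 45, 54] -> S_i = 18 + 9*i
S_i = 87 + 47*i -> [87, 134, 181, 228, 275]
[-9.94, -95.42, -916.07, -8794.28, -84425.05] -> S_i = -9.94*9.60^i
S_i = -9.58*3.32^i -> [-9.58, -31.81, -105.59, -350.57, -1163.91]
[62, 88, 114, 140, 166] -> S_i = 62 + 26*i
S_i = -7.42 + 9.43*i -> [-7.42, 2.01, 11.44, 20.87, 30.3]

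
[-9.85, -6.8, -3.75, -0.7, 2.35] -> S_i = -9.85 + 3.05*i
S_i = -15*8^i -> [-15, -120, -960, -7680, -61440]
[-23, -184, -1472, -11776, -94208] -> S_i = -23*8^i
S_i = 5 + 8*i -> [5, 13, 21, 29, 37]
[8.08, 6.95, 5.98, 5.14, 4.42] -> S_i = 8.08*0.86^i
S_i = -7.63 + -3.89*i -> [-7.63, -11.52, -15.41, -19.3, -23.19]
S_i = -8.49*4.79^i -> [-8.49, -40.67, -194.8, -933.07, -4469.41]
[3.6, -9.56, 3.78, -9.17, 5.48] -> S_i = Random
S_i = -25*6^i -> [-25, -150, -900, -5400, -32400]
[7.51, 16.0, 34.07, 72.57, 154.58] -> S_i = 7.51*2.13^i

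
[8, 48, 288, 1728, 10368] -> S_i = 8*6^i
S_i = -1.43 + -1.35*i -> [-1.43, -2.78, -4.13, -5.48, -6.83]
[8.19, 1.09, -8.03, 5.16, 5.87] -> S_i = Random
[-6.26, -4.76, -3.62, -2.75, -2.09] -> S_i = -6.26*0.76^i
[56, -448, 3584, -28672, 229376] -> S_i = 56*-8^i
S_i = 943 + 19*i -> [943, 962, 981, 1000, 1019]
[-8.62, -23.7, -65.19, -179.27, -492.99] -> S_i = -8.62*2.75^i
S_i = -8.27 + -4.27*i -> [-8.27, -12.54, -16.81, -21.08, -25.35]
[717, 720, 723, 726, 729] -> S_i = 717 + 3*i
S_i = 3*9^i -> [3, 27, 243, 2187, 19683]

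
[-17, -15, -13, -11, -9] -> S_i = -17 + 2*i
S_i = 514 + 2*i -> [514, 516, 518, 520, 522]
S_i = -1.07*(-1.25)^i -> [-1.07, 1.34, -1.67, 2.09, -2.61]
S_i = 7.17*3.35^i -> [7.17, 24.02, 80.47, 269.56, 903.02]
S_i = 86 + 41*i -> [86, 127, 168, 209, 250]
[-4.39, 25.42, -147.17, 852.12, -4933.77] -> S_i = -4.39*(-5.79)^i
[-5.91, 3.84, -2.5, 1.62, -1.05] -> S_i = -5.91*(-0.65)^i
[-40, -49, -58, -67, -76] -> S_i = -40 + -9*i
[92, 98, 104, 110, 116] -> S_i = 92 + 6*i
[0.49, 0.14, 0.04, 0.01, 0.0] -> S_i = 0.49*0.29^i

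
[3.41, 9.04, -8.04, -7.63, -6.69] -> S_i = Random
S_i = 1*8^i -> [1, 8, 64, 512, 4096]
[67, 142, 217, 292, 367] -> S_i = 67 + 75*i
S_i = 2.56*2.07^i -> [2.56, 5.3, 10.97, 22.71, 47.0]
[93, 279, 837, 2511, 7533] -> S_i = 93*3^i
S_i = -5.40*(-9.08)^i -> [-5.4, 49.03, -445.21, 4042.51, -36706.01]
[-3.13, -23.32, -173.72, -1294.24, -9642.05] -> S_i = -3.13*7.45^i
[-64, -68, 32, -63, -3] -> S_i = Random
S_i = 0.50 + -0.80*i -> [0.5, -0.3, -1.1, -1.9, -2.7]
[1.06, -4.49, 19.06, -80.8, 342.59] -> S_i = 1.06*(-4.24)^i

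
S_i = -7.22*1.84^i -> [-7.22, -13.28, -24.44, -44.98, -82.76]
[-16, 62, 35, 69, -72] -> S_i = Random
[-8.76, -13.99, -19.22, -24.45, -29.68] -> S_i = -8.76 + -5.23*i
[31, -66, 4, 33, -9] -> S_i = Random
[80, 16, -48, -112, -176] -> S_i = 80 + -64*i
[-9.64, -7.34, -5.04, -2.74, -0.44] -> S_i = -9.64 + 2.30*i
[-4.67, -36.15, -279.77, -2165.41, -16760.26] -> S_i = -4.67*7.74^i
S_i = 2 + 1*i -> [2, 3, 4, 5, 6]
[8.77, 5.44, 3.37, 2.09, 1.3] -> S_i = 8.77*0.62^i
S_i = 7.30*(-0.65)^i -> [7.3, -4.74, 3.08, -2.0, 1.3]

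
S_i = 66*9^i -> [66, 594, 5346, 48114, 433026]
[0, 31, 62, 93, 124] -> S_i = 0 + 31*i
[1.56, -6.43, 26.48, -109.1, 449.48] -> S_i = 1.56*(-4.12)^i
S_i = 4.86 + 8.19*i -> [4.86, 13.05, 21.24, 29.43, 37.62]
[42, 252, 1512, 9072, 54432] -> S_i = 42*6^i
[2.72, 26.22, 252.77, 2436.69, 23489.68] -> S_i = 2.72*9.64^i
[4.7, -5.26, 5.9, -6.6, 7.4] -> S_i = 4.70*(-1.12)^i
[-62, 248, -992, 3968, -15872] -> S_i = -62*-4^i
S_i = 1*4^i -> [1, 4, 16, 64, 256]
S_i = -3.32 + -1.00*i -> [-3.32, -4.32, -5.32, -6.32, -7.32]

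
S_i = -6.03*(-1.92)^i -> [-6.03, 11.58, -22.23, 42.68, -81.94]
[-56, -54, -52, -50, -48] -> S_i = -56 + 2*i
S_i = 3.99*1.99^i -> [3.99, 7.94, 15.8, 31.44, 62.57]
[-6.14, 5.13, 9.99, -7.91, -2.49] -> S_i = Random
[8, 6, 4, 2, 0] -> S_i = 8 + -2*i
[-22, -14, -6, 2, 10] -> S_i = -22 + 8*i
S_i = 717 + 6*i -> [717, 723, 729, 735, 741]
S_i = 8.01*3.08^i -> [8.01, 24.67, 75.99, 234.04, 720.83]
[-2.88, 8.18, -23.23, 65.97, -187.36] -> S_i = -2.88*(-2.84)^i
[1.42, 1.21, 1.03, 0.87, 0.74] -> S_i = 1.42*0.85^i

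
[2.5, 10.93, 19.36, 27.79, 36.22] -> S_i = 2.50 + 8.43*i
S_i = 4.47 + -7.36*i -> [4.47, -2.89, -10.25, -17.61, -24.97]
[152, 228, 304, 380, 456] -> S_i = 152 + 76*i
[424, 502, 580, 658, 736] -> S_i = 424 + 78*i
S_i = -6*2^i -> [-6, -12, -24, -48, -96]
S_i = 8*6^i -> [8, 48, 288, 1728, 10368]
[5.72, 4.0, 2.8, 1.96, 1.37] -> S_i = 5.72*0.70^i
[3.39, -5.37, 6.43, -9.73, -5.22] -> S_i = Random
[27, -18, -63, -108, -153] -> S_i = 27 + -45*i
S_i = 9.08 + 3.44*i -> [9.08, 12.52, 15.96, 19.4, 22.84]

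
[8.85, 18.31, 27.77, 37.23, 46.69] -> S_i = 8.85 + 9.46*i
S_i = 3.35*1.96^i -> [3.35, 6.57, 12.87, 25.22, 49.44]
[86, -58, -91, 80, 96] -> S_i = Random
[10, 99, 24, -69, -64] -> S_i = Random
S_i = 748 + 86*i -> [748, 834, 920, 1006, 1092]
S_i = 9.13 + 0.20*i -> [9.13, 9.33, 9.53, 9.73, 9.93]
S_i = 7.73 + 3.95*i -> [7.73, 11.68, 15.63, 19.58, 23.53]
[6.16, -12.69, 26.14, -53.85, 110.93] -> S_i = 6.16*(-2.06)^i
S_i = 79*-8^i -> [79, -632, 5056, -40448, 323584]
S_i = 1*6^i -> [1, 6, 36, 216, 1296]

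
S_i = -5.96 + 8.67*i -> [-5.96, 2.71, 11.38, 20.05, 28.72]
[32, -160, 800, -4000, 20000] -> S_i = 32*-5^i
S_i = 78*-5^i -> [78, -390, 1950, -9750, 48750]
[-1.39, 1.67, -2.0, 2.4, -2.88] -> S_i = -1.39*(-1.20)^i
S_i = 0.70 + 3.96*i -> [0.7, 4.66, 8.62, 12.58, 16.54]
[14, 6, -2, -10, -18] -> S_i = 14 + -8*i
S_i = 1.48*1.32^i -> [1.48, 1.95, 2.58, 3.4, 4.49]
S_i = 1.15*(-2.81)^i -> [1.15, -3.23, 9.08, -25.52, 71.7]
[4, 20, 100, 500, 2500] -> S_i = 4*5^i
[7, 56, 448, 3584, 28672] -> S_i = 7*8^i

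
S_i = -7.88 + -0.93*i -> [-7.88, -8.81, -9.74, -10.67, -11.6]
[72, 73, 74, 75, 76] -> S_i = 72 + 1*i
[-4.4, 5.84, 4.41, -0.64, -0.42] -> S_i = Random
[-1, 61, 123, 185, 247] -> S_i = -1 + 62*i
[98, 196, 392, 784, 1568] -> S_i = 98*2^i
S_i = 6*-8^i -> [6, -48, 384, -3072, 24576]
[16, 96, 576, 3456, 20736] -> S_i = 16*6^i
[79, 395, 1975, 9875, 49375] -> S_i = 79*5^i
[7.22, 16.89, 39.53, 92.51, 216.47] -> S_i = 7.22*2.34^i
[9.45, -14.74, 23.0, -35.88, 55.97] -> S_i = 9.45*(-1.56)^i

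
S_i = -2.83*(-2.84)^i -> [-2.83, 8.04, -22.83, 64.82, -184.1]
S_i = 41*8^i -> [41, 328, 2624, 20992, 167936]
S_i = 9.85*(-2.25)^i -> [9.85, -22.16, 49.87, -112.2, 252.44]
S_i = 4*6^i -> [4, 24, 144, 864, 5184]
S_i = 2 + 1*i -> [2, 3, 4, 5, 6]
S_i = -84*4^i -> [-84, -336, -1344, -5376, -21504]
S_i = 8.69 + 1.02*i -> [8.69, 9.71, 10.73, 11.75, 12.77]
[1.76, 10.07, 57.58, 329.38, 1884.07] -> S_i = 1.76*5.72^i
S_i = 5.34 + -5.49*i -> [5.34, -0.15, -5.64, -11.13, -16.62]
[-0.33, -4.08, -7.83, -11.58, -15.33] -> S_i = -0.33 + -3.75*i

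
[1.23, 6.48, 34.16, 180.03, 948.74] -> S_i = 1.23*5.27^i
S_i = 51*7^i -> [51, 357, 2499, 17493, 122451]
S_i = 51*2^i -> [51, 102, 204, 408, 816]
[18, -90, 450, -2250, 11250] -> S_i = 18*-5^i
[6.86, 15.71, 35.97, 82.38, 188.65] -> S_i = 6.86*2.29^i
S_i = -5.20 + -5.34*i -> [-5.2, -10.54, -15.88, -21.22, -26.56]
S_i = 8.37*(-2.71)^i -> [8.37, -22.68, 61.47, -166.58, 451.44]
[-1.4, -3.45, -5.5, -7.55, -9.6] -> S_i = -1.40 + -2.05*i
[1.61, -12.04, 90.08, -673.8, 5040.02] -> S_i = 1.61*(-7.48)^i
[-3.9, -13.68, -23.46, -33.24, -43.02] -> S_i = -3.90 + -9.78*i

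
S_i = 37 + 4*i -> [37, 41, 45, 49, 53]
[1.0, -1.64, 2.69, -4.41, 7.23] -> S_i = 1.00*(-1.64)^i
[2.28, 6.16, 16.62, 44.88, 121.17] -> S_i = 2.28*2.70^i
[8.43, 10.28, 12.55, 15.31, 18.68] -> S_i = 8.43*1.22^i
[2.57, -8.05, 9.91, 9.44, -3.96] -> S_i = Random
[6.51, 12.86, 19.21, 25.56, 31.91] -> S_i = 6.51 + 6.35*i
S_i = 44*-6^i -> [44, -264, 1584, -9504, 57024]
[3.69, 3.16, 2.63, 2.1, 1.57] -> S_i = 3.69 + -0.53*i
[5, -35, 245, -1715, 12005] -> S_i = 5*-7^i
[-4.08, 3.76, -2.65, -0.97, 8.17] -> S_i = Random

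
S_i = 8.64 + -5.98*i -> [8.64, 2.66, -3.32, -9.3, -15.28]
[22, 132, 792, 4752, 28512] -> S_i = 22*6^i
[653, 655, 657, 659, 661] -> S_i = 653 + 2*i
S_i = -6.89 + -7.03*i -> [-6.89, -13.92, -20.95, -27.98, -35.01]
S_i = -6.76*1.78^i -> [-6.76, -12.03, -21.42, -38.12, -67.86]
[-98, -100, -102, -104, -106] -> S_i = -98 + -2*i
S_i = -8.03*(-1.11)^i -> [-8.03, 8.91, -9.89, 10.98, -12.19]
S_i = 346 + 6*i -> [346, 352, 358, 364, 370]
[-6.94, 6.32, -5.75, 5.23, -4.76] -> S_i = -6.94*(-0.91)^i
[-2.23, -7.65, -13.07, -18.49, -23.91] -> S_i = -2.23 + -5.42*i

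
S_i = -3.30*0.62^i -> [-3.3, -2.05, -1.27, -0.79, -0.49]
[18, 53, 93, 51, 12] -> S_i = Random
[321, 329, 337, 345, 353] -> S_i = 321 + 8*i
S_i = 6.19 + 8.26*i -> [6.19, 14.45, 22.71, 30.97, 39.23]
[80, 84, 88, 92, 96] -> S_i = 80 + 4*i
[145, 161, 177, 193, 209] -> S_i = 145 + 16*i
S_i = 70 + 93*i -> [70, 163, 256, 349, 442]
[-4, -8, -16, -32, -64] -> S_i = -4*2^i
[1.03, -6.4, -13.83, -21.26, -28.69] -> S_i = 1.03 + -7.43*i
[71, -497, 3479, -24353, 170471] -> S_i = 71*-7^i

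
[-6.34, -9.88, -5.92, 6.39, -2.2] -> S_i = Random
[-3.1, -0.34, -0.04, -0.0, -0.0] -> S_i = -3.10*0.11^i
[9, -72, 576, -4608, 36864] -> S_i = 9*-8^i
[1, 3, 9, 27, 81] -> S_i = 1*3^i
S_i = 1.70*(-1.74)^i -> [1.7, -2.96, 5.15, -8.96, 15.58]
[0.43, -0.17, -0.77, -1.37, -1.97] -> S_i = 0.43 + -0.60*i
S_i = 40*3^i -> [40, 120, 360, 1080, 3240]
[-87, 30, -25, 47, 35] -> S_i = Random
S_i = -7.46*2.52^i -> [-7.46, -18.8, -47.37, -119.38, -300.84]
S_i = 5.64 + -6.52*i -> [5.64, -0.88, -7.4, -13.92, -20.44]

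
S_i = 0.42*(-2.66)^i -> [0.42, -1.12, 2.97, -7.9, 21.03]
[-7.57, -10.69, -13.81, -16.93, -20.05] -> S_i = -7.57 + -3.12*i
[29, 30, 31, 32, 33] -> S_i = 29 + 1*i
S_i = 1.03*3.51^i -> [1.03, 3.62, 12.69, 44.54, 156.34]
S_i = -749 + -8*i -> [-749, -757, -765, -773, -781]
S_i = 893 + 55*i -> [893, 948, 1003, 1058, 1113]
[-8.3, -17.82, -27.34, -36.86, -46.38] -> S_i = -8.30 + -9.52*i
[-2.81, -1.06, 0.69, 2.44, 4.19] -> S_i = -2.81 + 1.75*i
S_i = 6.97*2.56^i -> [6.97, 17.84, 45.68, 116.94, 299.36]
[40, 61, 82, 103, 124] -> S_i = 40 + 21*i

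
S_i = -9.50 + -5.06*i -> [-9.5, -14.56, -19.62, -24.68, -29.74]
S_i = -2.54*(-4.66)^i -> [-2.54, 11.84, -55.16, 257.03, -1197.78]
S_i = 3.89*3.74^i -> [3.89, 14.55, 54.41, 203.5, 761.09]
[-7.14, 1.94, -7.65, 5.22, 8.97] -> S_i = Random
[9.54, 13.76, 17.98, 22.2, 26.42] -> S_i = 9.54 + 4.22*i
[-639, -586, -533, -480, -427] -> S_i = -639 + 53*i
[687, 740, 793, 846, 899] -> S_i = 687 + 53*i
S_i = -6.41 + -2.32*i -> [-6.41, -8.73, -11.05, -13.37, -15.69]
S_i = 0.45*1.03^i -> [0.45, 0.46, 0.48, 0.49, 0.51]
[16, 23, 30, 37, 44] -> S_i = 16 + 7*i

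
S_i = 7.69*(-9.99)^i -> [7.69, -76.82, 767.46, -7666.95, 76592.86]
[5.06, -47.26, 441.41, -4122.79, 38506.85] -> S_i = 5.06*(-9.34)^i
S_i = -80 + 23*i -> [-80, -57, -34, -11, 12]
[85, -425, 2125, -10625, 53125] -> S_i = 85*-5^i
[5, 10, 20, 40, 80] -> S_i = 5*2^i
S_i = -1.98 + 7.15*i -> [-1.98, 5.17, 12.32, 19.47, 26.62]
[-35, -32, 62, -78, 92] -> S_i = Random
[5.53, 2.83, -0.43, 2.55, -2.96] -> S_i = Random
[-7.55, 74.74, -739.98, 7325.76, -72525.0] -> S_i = -7.55*(-9.90)^i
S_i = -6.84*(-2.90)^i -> [-6.84, 19.84, -57.52, 166.82, -483.78]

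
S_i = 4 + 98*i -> [4, 102, 200, 298, 396]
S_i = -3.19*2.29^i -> [-3.19, -7.31, -16.73, -38.31, -87.73]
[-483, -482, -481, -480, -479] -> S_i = -483 + 1*i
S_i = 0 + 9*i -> [0, 9, 18, 27, 36]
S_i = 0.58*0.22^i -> [0.58, 0.13, 0.03, 0.01, 0.0]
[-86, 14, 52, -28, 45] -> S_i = Random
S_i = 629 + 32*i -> [629, 661, 693, 725, 757]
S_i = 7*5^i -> [7, 35, 175, 875, 4375]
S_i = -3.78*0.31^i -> [-3.78, -1.17, -0.36, -0.11, -0.03]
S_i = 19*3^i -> [19, 57, 171, 513, 1539]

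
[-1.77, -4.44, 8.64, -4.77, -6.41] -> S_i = Random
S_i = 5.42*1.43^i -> [5.42, 7.75, 11.08, 15.85, 22.66]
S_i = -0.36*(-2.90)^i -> [-0.36, 1.04, -3.03, 8.78, -25.46]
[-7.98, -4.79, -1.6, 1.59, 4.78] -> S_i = -7.98 + 3.19*i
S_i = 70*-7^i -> [70, -490, 3430, -24010, 168070]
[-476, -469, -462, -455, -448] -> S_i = -476 + 7*i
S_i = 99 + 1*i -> [99, 100, 101, 102, 103]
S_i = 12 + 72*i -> [12, 84, 156, 228, 300]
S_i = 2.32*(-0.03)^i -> [2.32, -0.07, 0.0, -0.0, 0.0]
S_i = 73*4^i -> [73, 292, 1168, 4672, 18688]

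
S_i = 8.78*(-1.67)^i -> [8.78, -14.66, 24.49, -40.89, 68.29]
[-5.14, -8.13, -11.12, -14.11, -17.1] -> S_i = -5.14 + -2.99*i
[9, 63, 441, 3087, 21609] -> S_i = 9*7^i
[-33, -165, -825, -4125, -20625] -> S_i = -33*5^i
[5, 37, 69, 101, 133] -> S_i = 5 + 32*i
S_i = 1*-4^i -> [1, -4, 16, -64, 256]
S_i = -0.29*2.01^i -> [-0.29, -0.58, -1.17, -2.35, -4.73]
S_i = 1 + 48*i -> [1, 49, 97, 145, 193]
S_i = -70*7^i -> [-70, -490, -3430, -24010, -168070]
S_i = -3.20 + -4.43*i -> [-3.2, -7.63, -12.06, -16.49, -20.92]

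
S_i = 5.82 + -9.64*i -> [5.82, -3.82, -13.46, -23.1, -32.74]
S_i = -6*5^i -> [-6, -30, -150, -750, -3750]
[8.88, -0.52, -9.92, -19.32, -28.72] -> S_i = 8.88 + -9.40*i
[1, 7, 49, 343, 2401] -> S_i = 1*7^i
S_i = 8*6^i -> [8, 48, 288, 1728, 10368]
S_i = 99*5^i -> [99, 495, 2475, 12375, 61875]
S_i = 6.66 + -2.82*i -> [6.66, 3.84, 1.02, -1.8, -4.62]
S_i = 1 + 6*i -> [1, 7, 13, 19, 25]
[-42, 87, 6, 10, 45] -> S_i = Random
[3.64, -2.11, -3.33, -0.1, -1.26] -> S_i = Random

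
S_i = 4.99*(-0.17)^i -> [4.99, -0.85, 0.14, -0.02, 0.0]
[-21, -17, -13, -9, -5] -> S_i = -21 + 4*i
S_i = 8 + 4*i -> [8, 12, 16, 20, 24]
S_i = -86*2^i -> [-86, -172, -344, -688, -1376]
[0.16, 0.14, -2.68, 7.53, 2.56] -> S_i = Random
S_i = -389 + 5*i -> [-389, -384, -379, -374, -369]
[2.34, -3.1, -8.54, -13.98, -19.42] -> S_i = 2.34 + -5.44*i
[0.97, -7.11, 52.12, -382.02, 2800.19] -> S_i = 0.97*(-7.33)^i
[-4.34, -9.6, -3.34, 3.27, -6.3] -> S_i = Random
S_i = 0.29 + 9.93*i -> [0.29, 10.22, 20.15, 30.08, 40.01]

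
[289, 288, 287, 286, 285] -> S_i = 289 + -1*i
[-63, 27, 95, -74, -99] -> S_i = Random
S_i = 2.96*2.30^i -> [2.96, 6.81, 15.66, 36.01, 82.83]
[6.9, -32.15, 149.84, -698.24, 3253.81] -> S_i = 6.90*(-4.66)^i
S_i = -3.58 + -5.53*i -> [-3.58, -9.11, -14.64, -20.17, -25.7]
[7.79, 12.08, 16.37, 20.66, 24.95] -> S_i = 7.79 + 4.29*i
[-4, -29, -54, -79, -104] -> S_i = -4 + -25*i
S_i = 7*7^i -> [7, 49, 343, 2401, 16807]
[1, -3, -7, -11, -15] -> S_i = 1 + -4*i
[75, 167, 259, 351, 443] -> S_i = 75 + 92*i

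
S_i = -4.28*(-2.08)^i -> [-4.28, 8.9, -18.52, 38.52, -80.11]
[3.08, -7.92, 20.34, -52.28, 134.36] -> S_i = 3.08*(-2.57)^i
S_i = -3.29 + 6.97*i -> [-3.29, 3.68, 10.65, 17.62, 24.59]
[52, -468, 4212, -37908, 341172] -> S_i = 52*-9^i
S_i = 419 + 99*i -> [419, 518, 617, 716, 815]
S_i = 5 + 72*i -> [5, 77, 149, 221, 293]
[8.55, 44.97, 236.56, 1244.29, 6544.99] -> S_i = 8.55*5.26^i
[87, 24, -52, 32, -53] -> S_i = Random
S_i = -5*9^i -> [-5, -45, -405, -3645, -32805]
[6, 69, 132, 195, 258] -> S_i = 6 + 63*i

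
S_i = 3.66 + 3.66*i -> [3.66, 7.32, 10.98, 14.64, 18.3]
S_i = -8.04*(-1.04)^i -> [-8.04, 8.36, -8.7, 9.04, -9.41]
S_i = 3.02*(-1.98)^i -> [3.02, -5.98, 11.84, -23.44, 46.42]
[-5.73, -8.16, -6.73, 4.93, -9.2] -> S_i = Random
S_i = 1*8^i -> [1, 8, 64, 512, 4096]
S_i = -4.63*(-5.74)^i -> [-4.63, 26.58, -152.55, 875.62, -5026.07]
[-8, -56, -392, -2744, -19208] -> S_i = -8*7^i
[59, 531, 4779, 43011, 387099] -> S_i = 59*9^i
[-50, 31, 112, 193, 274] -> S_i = -50 + 81*i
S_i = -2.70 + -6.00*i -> [-2.7, -8.7, -14.7, -20.7, -26.7]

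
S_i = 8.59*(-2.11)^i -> [8.59, -18.12, 38.24, -80.69, 170.26]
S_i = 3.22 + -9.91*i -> [3.22, -6.69, -16.6, -26.51, -36.42]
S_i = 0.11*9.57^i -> [0.11, 1.05, 10.07, 96.41, 922.66]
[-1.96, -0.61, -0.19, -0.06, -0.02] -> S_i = -1.96*0.31^i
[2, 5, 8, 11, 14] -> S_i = 2 + 3*i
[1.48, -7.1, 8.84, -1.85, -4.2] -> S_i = Random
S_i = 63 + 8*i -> [63, 71, 79, 87, 95]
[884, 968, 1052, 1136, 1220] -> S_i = 884 + 84*i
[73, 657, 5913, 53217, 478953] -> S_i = 73*9^i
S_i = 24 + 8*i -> [24, 32, 40, 48, 56]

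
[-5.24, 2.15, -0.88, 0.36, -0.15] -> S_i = -5.24*(-0.41)^i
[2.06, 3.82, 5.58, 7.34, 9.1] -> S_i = 2.06 + 1.76*i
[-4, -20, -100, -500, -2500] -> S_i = -4*5^i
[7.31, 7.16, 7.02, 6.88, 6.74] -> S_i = 7.31*0.98^i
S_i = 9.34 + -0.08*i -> [9.34, 9.26, 9.18, 9.1, 9.02]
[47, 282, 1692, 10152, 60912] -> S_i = 47*6^i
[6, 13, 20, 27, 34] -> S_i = 6 + 7*i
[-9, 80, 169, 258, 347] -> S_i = -9 + 89*i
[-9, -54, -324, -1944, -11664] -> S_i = -9*6^i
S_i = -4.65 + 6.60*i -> [-4.65, 1.95, 8.55, 15.15, 21.75]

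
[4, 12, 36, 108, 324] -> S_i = 4*3^i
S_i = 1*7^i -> [1, 7, 49, 343, 2401]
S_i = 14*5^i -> [14, 70, 350, 1750, 8750]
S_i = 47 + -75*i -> [47, -28, -103, -178, -253]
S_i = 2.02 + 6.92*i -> [2.02, 8.94, 15.86, 22.78, 29.7]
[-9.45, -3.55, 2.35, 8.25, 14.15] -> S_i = -9.45 + 5.90*i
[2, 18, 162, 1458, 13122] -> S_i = 2*9^i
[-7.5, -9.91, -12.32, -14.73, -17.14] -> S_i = -7.50 + -2.41*i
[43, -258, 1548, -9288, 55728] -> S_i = 43*-6^i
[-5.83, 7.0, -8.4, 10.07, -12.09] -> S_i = -5.83*(-1.20)^i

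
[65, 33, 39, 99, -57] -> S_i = Random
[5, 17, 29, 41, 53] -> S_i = 5 + 12*i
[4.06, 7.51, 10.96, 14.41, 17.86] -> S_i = 4.06 + 3.45*i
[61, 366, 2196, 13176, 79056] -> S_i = 61*6^i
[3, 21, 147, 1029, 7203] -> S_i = 3*7^i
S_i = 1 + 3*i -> [1, 4, 7, 10, 13]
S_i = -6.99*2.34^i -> [-6.99, -16.36, -38.27, -89.56, -209.58]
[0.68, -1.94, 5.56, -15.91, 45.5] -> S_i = 0.68*(-2.86)^i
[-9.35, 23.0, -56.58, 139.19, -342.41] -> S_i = -9.35*(-2.46)^i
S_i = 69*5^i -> [69, 345, 1725, 8625, 43125]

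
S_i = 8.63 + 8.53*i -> [8.63, 17.16, 25.69, 34.22, 42.75]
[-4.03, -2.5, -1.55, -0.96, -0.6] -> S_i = -4.03*0.62^i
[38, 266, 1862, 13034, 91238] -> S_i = 38*7^i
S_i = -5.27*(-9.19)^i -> [-5.27, 48.43, -445.08, 4090.32, -37590.03]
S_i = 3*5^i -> [3, 15, 75, 375, 1875]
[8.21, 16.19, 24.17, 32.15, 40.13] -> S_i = 8.21 + 7.98*i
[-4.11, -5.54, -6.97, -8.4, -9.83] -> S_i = -4.11 + -1.43*i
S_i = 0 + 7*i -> [0, 7, 14, 21, 28]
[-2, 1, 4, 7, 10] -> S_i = -2 + 3*i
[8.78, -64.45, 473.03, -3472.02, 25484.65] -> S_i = 8.78*(-7.34)^i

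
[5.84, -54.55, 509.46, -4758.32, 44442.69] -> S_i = 5.84*(-9.34)^i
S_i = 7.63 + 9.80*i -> [7.63, 17.43, 27.23, 37.03, 46.83]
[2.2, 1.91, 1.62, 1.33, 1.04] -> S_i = 2.20 + -0.29*i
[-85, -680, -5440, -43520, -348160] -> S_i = -85*8^i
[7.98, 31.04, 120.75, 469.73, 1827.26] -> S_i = 7.98*3.89^i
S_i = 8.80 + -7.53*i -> [8.8, 1.27, -6.26, -13.79, -21.32]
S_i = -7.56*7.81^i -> [-7.56, -59.04, -461.13, -3601.43, -28127.16]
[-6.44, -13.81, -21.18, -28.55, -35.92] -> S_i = -6.44 + -7.37*i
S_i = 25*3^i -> [25, 75, 225, 675, 2025]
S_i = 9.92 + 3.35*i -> [9.92, 13.27, 16.62, 19.97, 23.32]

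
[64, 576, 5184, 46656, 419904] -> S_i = 64*9^i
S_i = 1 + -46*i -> [1, -45, -91, -137, -183]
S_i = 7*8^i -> [7, 56, 448, 3584, 28672]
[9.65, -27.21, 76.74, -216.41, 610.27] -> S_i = 9.65*(-2.82)^i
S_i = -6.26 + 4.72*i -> [-6.26, -1.54, 3.18, 7.9, 12.62]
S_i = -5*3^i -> [-5, -15, -45, -135, -405]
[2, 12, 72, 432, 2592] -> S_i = 2*6^i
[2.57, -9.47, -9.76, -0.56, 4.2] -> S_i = Random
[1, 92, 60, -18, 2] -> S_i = Random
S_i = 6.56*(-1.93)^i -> [6.56, -12.66, 24.44, -47.16, 91.02]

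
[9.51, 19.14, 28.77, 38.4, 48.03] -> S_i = 9.51 + 9.63*i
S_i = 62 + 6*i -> [62, 68, 74, 80, 86]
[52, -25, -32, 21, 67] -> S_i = Random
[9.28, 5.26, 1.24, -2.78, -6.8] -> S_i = 9.28 + -4.02*i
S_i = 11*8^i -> [11, 88, 704, 5632, 45056]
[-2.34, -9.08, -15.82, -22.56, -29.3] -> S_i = -2.34 + -6.74*i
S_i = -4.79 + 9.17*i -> [-4.79, 4.38, 13.55, 22.72, 31.89]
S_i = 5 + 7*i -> [5, 12, 19, 26, 33]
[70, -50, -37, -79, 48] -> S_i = Random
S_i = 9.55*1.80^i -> [9.55, 17.19, 30.94, 55.7, 100.25]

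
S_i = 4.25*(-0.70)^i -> [4.25, -2.97, 2.08, -1.46, 1.02]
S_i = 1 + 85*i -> [1, 86, 171, 256, 341]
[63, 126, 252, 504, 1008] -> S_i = 63*2^i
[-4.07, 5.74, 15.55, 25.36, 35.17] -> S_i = -4.07 + 9.81*i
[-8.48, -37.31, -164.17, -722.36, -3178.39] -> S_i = -8.48*4.40^i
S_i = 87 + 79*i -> [87, 166, 245, 324, 403]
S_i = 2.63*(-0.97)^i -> [2.63, -2.55, 2.47, -2.4, 2.33]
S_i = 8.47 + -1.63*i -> [8.47, 6.84, 5.21, 3.58, 1.95]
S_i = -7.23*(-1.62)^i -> [-7.23, 11.71, -18.97, 30.74, -49.8]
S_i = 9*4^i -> [9, 36, 144, 576, 2304]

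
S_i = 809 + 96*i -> [809, 905, 1001, 1097, 1193]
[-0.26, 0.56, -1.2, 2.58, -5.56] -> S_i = -0.26*(-2.15)^i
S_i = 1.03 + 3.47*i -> [1.03, 4.5, 7.97, 11.44, 14.91]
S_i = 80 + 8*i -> [80, 88, 96, 104, 112]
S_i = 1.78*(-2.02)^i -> [1.78, -3.6, 7.26, -14.67, 29.64]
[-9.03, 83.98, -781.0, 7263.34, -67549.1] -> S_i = -9.03*(-9.30)^i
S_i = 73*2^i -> [73, 146, 292, 584, 1168]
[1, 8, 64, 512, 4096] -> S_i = 1*8^i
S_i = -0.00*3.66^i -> [-0.0, -0.0, -0.0, -0.0, -0.0]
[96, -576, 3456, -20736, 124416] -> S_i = 96*-6^i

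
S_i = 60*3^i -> [60, 180, 540, 1620, 4860]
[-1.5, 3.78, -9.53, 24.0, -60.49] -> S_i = -1.50*(-2.52)^i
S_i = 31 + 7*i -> [31, 38, 45, 52, 59]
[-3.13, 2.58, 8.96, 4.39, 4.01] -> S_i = Random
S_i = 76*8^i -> [76, 608, 4864, 38912, 311296]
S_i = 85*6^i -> [85, 510, 3060, 18360, 110160]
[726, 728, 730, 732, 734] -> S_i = 726 + 2*i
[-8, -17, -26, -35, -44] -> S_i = -8 + -9*i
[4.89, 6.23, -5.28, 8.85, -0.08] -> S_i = Random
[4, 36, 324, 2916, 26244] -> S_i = 4*9^i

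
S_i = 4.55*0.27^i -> [4.55, 1.23, 0.33, 0.09, 0.02]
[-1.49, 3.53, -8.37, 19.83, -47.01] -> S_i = -1.49*(-2.37)^i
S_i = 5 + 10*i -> [5, 15, 25, 35, 45]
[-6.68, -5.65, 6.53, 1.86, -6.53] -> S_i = Random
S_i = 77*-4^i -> [77, -308, 1232, -4928, 19712]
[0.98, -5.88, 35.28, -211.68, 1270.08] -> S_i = 0.98*(-6.00)^i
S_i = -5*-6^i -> [-5, 30, -180, 1080, -6480]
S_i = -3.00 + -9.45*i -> [-3.0, -12.45, -21.9, -31.35, -40.8]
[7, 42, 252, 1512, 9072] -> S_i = 7*6^i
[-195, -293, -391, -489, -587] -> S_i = -195 + -98*i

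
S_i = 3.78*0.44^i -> [3.78, 1.66, 0.73, 0.32, 0.14]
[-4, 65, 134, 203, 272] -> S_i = -4 + 69*i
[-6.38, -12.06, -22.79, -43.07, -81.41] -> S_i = -6.38*1.89^i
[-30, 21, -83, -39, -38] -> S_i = Random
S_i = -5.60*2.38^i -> [-5.6, -13.33, -31.72, -75.5, -179.68]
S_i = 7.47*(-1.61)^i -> [7.47, -12.03, 19.36, -31.17, 50.19]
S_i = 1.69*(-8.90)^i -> [1.69, -15.04, 133.86, -1191.4, 10603.44]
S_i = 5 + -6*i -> [5, -1, -7, -13, -19]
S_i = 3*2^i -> [3, 6, 12, 24, 48]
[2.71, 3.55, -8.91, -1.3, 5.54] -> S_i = Random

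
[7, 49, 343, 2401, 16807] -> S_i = 7*7^i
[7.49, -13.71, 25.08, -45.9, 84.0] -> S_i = 7.49*(-1.83)^i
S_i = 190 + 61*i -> [190, 251, 312, 373, 434]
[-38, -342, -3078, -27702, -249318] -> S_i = -38*9^i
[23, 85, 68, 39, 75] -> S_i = Random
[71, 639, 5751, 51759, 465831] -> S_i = 71*9^i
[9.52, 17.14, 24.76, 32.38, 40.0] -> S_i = 9.52 + 7.62*i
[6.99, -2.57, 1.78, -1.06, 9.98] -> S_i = Random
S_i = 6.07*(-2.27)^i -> [6.07, -13.78, 31.28, -71.0, 161.17]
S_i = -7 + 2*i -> [-7, -5, -3, -1, 1]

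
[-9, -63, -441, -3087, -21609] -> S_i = -9*7^i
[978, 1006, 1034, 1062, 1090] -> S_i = 978 + 28*i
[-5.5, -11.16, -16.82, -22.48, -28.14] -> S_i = -5.50 + -5.66*i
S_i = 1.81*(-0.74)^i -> [1.81, -1.34, 0.99, -0.73, 0.54]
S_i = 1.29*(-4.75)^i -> [1.29, -6.13, 29.11, -138.25, 656.7]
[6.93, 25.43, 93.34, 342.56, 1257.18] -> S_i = 6.93*3.67^i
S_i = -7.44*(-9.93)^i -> [-7.44, 73.88, -733.62, 7284.85, -72338.57]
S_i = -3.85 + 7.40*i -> [-3.85, 3.55, 10.95, 18.35, 25.75]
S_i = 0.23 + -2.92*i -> [0.23, -2.69, -5.61, -8.53, -11.45]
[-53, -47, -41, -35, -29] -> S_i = -53 + 6*i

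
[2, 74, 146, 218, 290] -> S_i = 2 + 72*i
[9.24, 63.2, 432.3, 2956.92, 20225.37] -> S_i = 9.24*6.84^i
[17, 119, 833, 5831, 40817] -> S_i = 17*7^i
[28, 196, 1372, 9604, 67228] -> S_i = 28*7^i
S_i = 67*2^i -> [67, 134, 268, 536, 1072]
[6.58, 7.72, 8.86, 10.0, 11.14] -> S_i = 6.58 + 1.14*i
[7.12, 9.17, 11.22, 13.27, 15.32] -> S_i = 7.12 + 2.05*i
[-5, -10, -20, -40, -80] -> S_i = -5*2^i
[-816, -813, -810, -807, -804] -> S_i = -816 + 3*i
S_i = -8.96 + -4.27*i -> [-8.96, -13.23, -17.5, -21.77, -26.04]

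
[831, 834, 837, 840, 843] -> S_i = 831 + 3*i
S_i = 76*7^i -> [76, 532, 3724, 26068, 182476]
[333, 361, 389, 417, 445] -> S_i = 333 + 28*i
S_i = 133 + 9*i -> [133, 142, 151, 160, 169]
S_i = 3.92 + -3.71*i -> [3.92, 0.21, -3.5, -7.21, -10.92]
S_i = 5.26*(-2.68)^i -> [5.26, -14.1, 37.78, -101.25, 271.35]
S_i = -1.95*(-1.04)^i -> [-1.95, 2.03, -2.11, 2.19, -2.28]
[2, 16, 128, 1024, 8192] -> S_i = 2*8^i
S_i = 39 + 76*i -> [39, 115, 191, 267, 343]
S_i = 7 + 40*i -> [7, 47, 87, 127, 167]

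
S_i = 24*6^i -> [24, 144, 864, 5184, 31104]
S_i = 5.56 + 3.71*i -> [5.56, 9.27, 12.98, 16.69, 20.4]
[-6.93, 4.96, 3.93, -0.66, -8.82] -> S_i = Random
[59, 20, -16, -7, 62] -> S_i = Random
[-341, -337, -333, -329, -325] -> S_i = -341 + 4*i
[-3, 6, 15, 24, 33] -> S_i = -3 + 9*i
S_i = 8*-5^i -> [8, -40, 200, -1000, 5000]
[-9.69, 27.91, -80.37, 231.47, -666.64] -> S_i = -9.69*(-2.88)^i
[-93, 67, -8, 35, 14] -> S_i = Random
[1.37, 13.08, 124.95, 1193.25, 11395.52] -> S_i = 1.37*9.55^i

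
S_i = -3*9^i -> [-3, -27, -243, -2187, -19683]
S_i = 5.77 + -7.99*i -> [5.77, -2.22, -10.21, -18.2, -26.19]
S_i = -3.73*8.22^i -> [-3.73, -30.66, -252.03, -2071.69, -17029.27]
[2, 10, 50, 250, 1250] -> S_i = 2*5^i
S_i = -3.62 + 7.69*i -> [-3.62, 4.07, 11.76, 19.45, 27.14]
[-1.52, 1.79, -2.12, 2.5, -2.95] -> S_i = -1.52*(-1.18)^i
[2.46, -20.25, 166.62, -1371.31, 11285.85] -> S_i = 2.46*(-8.23)^i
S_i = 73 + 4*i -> [73, 77, 81, 85, 89]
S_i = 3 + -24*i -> [3, -21, -45, -69, -93]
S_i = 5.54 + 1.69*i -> [5.54, 7.23, 8.92, 10.61, 12.3]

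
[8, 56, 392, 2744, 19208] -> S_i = 8*7^i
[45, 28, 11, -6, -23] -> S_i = 45 + -17*i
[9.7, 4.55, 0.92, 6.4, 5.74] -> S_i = Random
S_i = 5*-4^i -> [5, -20, 80, -320, 1280]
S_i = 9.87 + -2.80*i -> [9.87, 7.07, 4.27, 1.47, -1.33]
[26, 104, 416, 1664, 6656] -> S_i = 26*4^i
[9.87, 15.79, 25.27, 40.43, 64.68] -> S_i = 9.87*1.60^i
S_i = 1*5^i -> [1, 5, 25, 125, 625]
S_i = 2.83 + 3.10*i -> [2.83, 5.93, 9.03, 12.13, 15.23]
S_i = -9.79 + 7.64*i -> [-9.79, -2.15, 5.49, 13.13, 20.77]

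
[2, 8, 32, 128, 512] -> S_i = 2*4^i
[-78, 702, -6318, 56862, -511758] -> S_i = -78*-9^i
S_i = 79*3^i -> [79, 237, 711, 2133, 6399]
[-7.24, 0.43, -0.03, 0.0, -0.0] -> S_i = -7.24*(-0.06)^i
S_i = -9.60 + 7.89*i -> [-9.6, -1.71, 6.18, 14.07, 21.96]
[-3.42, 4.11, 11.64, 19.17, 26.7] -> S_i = -3.42 + 7.53*i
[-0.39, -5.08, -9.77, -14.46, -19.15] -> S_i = -0.39 + -4.69*i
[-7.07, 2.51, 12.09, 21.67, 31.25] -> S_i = -7.07 + 9.58*i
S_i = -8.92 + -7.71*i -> [-8.92, -16.63, -24.34, -32.05, -39.76]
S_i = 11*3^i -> [11, 33, 99, 297, 891]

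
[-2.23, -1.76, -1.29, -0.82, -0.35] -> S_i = -2.23 + 0.47*i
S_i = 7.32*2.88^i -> [7.32, 21.08, 60.72, 174.86, 503.59]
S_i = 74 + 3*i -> [74, 77, 80, 83, 86]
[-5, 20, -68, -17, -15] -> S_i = Random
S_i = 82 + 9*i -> [82, 91, 100, 109, 118]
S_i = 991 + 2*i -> [991, 993, 995, 997, 999]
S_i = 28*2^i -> [28, 56, 112, 224, 448]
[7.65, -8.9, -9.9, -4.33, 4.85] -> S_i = Random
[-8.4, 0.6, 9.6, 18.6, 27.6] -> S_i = -8.40 + 9.00*i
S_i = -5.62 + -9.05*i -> [-5.62, -14.67, -23.72, -32.77, -41.82]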